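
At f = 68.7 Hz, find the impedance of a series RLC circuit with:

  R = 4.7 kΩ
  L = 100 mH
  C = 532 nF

Step 1 — Angular frequency: ω = 2π·f = 2π·68.7 = 431.7 rad/s.
Step 2 — Component impedances:
  R: Z = R = 4700 Ω
  L: Z = jωL = j·431.7·0.1 = 0 + j43.17 Ω
  C: Z = 1/(jωC) = -j/(ω·C) = 0 - j4355 Ω
Step 3 — Series combination: Z_total = R + L + C = 4700 - j4311 Ω = 6378∠-42.5° Ω.

Z = 4700 - j4311 Ω = 6378∠-42.5° Ω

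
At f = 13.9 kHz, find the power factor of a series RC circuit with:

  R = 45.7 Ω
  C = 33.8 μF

Step 1 — Angular frequency: ω = 2π·f = 2π·1.39e+04 = 8.734e+04 rad/s.
Step 2 — Component impedances:
  R: Z = R = 45.7 Ω
  C: Z = 1/(jωC) = -j/(ω·C) = 0 - j0.3388 Ω
Step 3 — Series combination: Z_total = R + C = 45.7 - j0.3388 Ω = 45.7∠-0.4° Ω.
Step 4 — Power factor: PF = cos(φ) = Re(Z)/|Z| = 45.7/45.7 = 1.
Step 5 — Type: Im(Z) = -0.3388 ⇒ leading (phase φ = -0.4°).

PF = 1 (leading, φ = -0.4°)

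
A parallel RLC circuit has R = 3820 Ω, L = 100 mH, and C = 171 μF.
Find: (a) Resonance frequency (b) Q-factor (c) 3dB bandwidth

Step 1 — Resonance: ω₀ = 1/√(LC) = 1/√(0.1·0.000171) = 241.8 rad/s.
Step 2 — f₀ = ω₀/(2π) = 38.49 Hz.
Step 3 — Parallel Q: Q = R/(ω₀L) = 3820/(241.8·0.1) = 158.
Step 4 — Bandwidth: Δω = ω₀/Q = 1.531 rad/s; BW = Δω/(2π) = 0.2436 Hz.

(a) f₀ = 38.49 Hz  (b) Q = 158  (c) BW = 0.2436 Hz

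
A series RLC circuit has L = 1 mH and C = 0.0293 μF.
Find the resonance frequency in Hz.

Step 1 — Resonance condition Im(Z)=0 gives ω₀ = 1/√(LC).
Step 2 — ω₀ = 1/√(0.001·2.93e-08) = 1.847e+05 rad/s.
Step 3 — f₀ = ω₀/(2π) = 2.94e+04 Hz.

f₀ = 2.94e+04 Hz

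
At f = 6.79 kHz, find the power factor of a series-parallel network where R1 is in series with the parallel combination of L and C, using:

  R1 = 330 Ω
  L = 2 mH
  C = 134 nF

Step 1 — Angular frequency: ω = 2π·f = 2π·6790 = 4.266e+04 rad/s.
Step 2 — Component impedances:
  R1: Z = R = 330 Ω
  L: Z = jωL = j·4.266e+04·0.002 = 0 + j85.33 Ω
  C: Z = 1/(jωC) = -j/(ω·C) = 0 - j174.9 Ω
Step 3 — Parallel branch: L || C = 1/(1/L + 1/C) = 0 + j166.6 Ω.
Step 4 — Series with R1: Z_total = R1 + (L || C) = 330 + j166.6 Ω = 369.7∠26.8° Ω.
Step 5 — Power factor: PF = cos(φ) = Re(Z)/|Z| = 330/369.66 = 0.8927.
Step 6 — Type: Im(Z) = 166.6 ⇒ lagging (phase φ = 26.8°).

PF = 0.8927 (lagging, φ = 26.8°)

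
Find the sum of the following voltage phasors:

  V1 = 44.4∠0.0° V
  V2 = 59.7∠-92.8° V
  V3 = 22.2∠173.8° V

Step 1 — Convert each phasor to rectangular form:
  V1 = 44.4·(cos(0.0°) + j·sin(0.0°)) = 44.4 V
  V2 = 59.7·(cos(-92.8°) + j·sin(-92.8°)) = -2.916 - j59.63 V
  V3 = 22.2·(cos(173.8°) + j·sin(173.8°)) = -22.07 + j2.398 V
Step 2 — Sum components: V_total = 19.41 - j57.23 V.
Step 3 — Convert to polar: |V_total| = 60.43 V, ∠V_total = -71.3°.

V_total = 60.43∠-71.3° V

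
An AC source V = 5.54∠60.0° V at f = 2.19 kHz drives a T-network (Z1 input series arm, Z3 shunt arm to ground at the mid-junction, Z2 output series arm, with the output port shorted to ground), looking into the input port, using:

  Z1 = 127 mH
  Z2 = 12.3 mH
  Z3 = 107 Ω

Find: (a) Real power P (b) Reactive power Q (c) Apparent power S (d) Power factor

Step 1 — Angular frequency: ω = 2π·f = 2π·2190 = 1.376e+04 rad/s.
Step 2 — Component impedances:
  Z1: Z = jωL = j·1.376e+04·0.127 = 0 + j1748 Ω
  Z2: Z = jωL = j·1.376e+04·0.0123 = 0 + j169.3 Ω
  Z3: Z = R = 107 Ω
Step 3 — With the output port shorted to ground, the output series arm Z2 runs from the junction to ground; the shunt arm Z3 also runs from the junction to ground. They appear in parallel: Z3 || Z2 = 76.45 + j48.33 Ω.
Step 4 — Series with input arm Z1: Z_in = Z1 + (Z3 || Z2) = 76.45 + j1796 Ω = 1797∠87.6° Ω.
Step 5 — Source phasor: V = 5.54∠60.0° V = 2.77 + j4.798 V.
Step 6 — Current: I = V / Z = 0.002732 - j0.001426 A = 0.003082∠-27.6° A.
Step 7 — Complex power: S = V·I* = 0.0007262 + j0.01706 VA.
Step 8 — Real power: P = Re(S) = 0.0007262 W.
Step 9 — Reactive power: Q = Im(S) = 0.01706 VAR.
Step 10 — Apparent power: |S| = 0.01707 VA.
Step 11 — Power factor: PF = P/|S| = 0.04253 (lagging).

(a) P = 0.0007262 W  (b) Q = 0.01706 VAR  (c) S = 0.01707 VA  (d) PF = 0.04253 (lagging)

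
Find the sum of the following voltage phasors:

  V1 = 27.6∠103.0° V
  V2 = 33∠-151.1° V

Step 1 — Convert each phasor to rectangular form:
  V1 = 27.6·(cos(103.0°) + j·sin(103.0°)) = -6.209 + j26.89 V
  V2 = 33·(cos(-151.1°) + j·sin(-151.1°)) = -28.89 - j15.95 V
Step 2 — Sum components: V_total = -35.1 + j10.94 V.
Step 3 — Convert to polar: |V_total| = 36.77 V, ∠V_total = 162.7°.

V_total = 36.77∠162.7° V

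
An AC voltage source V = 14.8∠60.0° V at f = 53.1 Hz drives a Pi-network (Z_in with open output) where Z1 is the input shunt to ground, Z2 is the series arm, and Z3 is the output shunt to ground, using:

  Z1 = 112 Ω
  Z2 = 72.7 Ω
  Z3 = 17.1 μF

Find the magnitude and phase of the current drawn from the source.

Step 1 — Angular frequency: ω = 2π·f = 2π·53.1 = 333.6 rad/s.
Step 2 — Component impedances:
  Z1: Z = R = 112 Ω
  Z2: Z = R = 72.7 Ω
  Z3: Z = 1/(jωC) = -j/(ω·C) = 0 - j175.3 Ω
Step 3 — With open output, the series arm Z2 and the output shunt Z3 appear in series to ground: Z2 + Z3 = 72.7 - j175.3 Ω.
Step 4 — Parallel with input shunt Z1: Z_in = Z1 || (Z2 + Z3) = 76.27 - j33.91 Ω = 83.47∠-24.0° Ω.
Step 5 — Source phasor: V = 14.8∠60.0° V = 7.4 + j12.82 V.
Step 6 — Ohm's law: I = V / Z_total = (7.4 + j12.82) / (76.27 - j33.91) = 0.01862 + j0.1763 A.
Step 7 — Convert to polar: |I| = 0.1773 A, ∠I = 84.0°.

I = 0.1773∠84.0° A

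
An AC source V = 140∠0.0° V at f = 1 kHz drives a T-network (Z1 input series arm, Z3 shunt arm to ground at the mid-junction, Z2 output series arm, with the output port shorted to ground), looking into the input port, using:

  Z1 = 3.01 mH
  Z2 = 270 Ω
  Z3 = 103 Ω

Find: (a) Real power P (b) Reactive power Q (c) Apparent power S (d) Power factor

Step 1 — Angular frequency: ω = 2π·f = 2π·1000 = 6283 rad/s.
Step 2 — Component impedances:
  Z1: Z = jωL = j·6283·0.00301 = 0 + j18.91 Ω
  Z2: Z = R = 270 Ω
  Z3: Z = R = 103 Ω
Step 3 — With the output port shorted to ground, the output series arm Z2 runs from the junction to ground; the shunt arm Z3 also runs from the junction to ground. They appear in parallel: Z3 || Z2 = 74.56 Ω.
Step 4 — Series with input arm Z1: Z_in = Z1 + (Z3 || Z2) = 74.56 + j18.91 Ω = 76.92∠14.2° Ω.
Step 5 — Source phasor: V = 140∠0.0° V = 140 V.
Step 6 — Current: I = V / Z = 1.764 - j0.4475 A = 1.82∠-14.2° A.
Step 7 — Complex power: S = V·I* = 247 + j62.65 VA.
Step 8 — Real power: P = Re(S) = 247 W.
Step 9 — Reactive power: Q = Im(S) = 62.65 VAR.
Step 10 — Apparent power: |S| = 254.8 VA.
Step 11 — Power factor: PF = P/|S| = 0.9693 (lagging).

(a) P = 247 W  (b) Q = 62.65 VAR  (c) S = 254.8 VA  (d) PF = 0.9693 (lagging)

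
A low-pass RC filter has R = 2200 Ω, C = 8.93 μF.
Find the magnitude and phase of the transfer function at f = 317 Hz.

Step 1 — Angular frequency: ω = 2π·317 = 1992 rad/s.
Step 2 — Transfer function: H(jω) = 1/(1 + jωRC).
Step 3 — Denominator: 1 + jωRC = 1 + j·1992·2200·8.93e-06 = 1 + j39.13.
Step 4 — H = 0.0006527 - j0.02554.
Step 5 — Magnitude: |H| = 0.02555 (-31.9 dB); phase: φ = -88.5°.

|H| = 0.02555 (-31.9 dB), φ = -88.5°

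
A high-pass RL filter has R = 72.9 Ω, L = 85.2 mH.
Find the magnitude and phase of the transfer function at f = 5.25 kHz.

Step 1 — Angular frequency: ω = 2π·5250 = 3.299e+04 rad/s.
Step 2 — Transfer function: H(jω) = jωL/(R + jωL).
Step 3 — Numerator jωL = j·2810; denominator R + jωL = 72.9 + j2810.
Step 4 — H = 0.9993 + j0.02592.
Step 5 — Magnitude: |H| = 0.9997 (-0.0 dB); phase: φ = 1.5°.

|H| = 0.9997 (-0.0 dB), φ = 1.5°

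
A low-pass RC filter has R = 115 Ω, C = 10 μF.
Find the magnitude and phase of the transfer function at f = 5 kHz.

Step 1 — Angular frequency: ω = 2π·5000 = 3.142e+04 rad/s.
Step 2 — Transfer function: H(jω) = 1/(1 + jωRC).
Step 3 — Denominator: 1 + jωRC = 1 + j·3.142e+04·115·1e-05 = 1 + j36.13.
Step 4 — H = 0.0007655 - j0.02766.
Step 5 — Magnitude: |H| = 0.02767 (-31.2 dB); phase: φ = -88.4°.

|H| = 0.02767 (-31.2 dB), φ = -88.4°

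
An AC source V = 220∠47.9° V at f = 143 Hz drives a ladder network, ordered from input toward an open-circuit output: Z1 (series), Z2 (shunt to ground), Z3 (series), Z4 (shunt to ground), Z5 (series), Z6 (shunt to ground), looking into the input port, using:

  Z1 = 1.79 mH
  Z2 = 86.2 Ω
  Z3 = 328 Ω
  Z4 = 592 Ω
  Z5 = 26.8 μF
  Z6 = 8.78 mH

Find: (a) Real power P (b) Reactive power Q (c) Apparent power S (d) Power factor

Step 1 — Angular frequency: ω = 2π·f = 2π·143 = 898.5 rad/s.
Step 2 — Component impedances:
  Z1: Z = jωL = j·898.5·0.00179 = 0 + j1.608 Ω
  Z2: Z = R = 86.2 Ω
  Z3: Z = R = 328 Ω
  Z4: Z = R = 592 Ω
  Z5: Z = 1/(jωC) = -j/(ω·C) = 0 - j41.53 Ω
  Z6: Z = jωL = j·898.5·0.00878 = 0 + j7.889 Ω
Step 3 — Ladder network (open output): work backward from the far end, alternating series and parallel combinations. Z_in = 68.46 + j0.1786 Ω = 68.46∠0.1° Ω.
Step 4 — Source phasor: V = 220∠47.9° V = 147.5 + j163.2 V.
Step 5 — Current: I = V / Z = 2.161 + j2.379 A = 3.214∠47.8° A.
Step 6 — Complex power: S = V·I* = 707 + j1.844 VA.
Step 7 — Real power: P = Re(S) = 707 W.
Step 8 — Reactive power: Q = Im(S) = 1.844 VAR.
Step 9 — Apparent power: |S| = 707 VA.
Step 10 — Power factor: PF = P/|S| = 1 (lagging).

(a) P = 707 W  (b) Q = 1.844 VAR  (c) S = 707 VA  (d) PF = 1 (lagging)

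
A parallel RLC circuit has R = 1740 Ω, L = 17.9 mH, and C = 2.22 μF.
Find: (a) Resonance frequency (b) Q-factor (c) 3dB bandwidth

Step 1 — Resonance: ω₀ = 1/√(LC) = 1/√(0.0179·2.22e-06) = 5016 rad/s.
Step 2 — f₀ = ω₀/(2π) = 798.4 Hz.
Step 3 — Parallel Q: Q = R/(ω₀L) = 1740/(5016·0.0179) = 19.38.
Step 4 — Bandwidth: Δω = ω₀/Q = 258.9 rad/s; BW = Δω/(2π) = 41.2 Hz.

(a) f₀ = 798.4 Hz  (b) Q = 19.38  (c) BW = 41.2 Hz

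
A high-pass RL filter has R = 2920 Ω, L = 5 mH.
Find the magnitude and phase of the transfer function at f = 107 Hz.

Step 1 — Angular frequency: ω = 2π·107 = 672.3 rad/s.
Step 2 — Transfer function: H(jω) = jωL/(R + jωL).
Step 3 — Numerator jωL = j·3.362; denominator R + jωL = 2920 + j3.362.
Step 4 — H = 1.325e-06 + j0.001151.
Step 5 — Magnitude: |H| = 0.001151 (-58.8 dB); phase: φ = 89.9°.

|H| = 0.001151 (-58.8 dB), φ = 89.9°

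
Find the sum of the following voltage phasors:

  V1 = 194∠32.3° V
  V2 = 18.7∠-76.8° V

Step 1 — Convert each phasor to rectangular form:
  V1 = 194·(cos(32.3°) + j·sin(32.3°)) = 164 + j103.7 V
  V2 = 18.7·(cos(-76.8°) + j·sin(-76.8°)) = 4.27 - j18.21 V
Step 2 — Sum components: V_total = 168.3 + j85.46 V.
Step 3 — Convert to polar: |V_total| = 188.7 V, ∠V_total = 26.9°.

V_total = 188.7∠26.9° V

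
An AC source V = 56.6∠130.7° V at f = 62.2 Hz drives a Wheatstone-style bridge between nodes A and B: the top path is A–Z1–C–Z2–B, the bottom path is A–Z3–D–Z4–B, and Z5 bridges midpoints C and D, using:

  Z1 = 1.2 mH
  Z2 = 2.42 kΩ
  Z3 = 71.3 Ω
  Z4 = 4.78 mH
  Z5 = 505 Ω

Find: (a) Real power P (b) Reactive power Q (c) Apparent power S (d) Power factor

Step 1 — Angular frequency: ω = 2π·f = 2π·62.2 = 390.8 rad/s.
Step 2 — Component impedances:
  Z1: Z = jωL = j·390.8·0.0012 = 0 + j0.469 Ω
  Z2: Z = R = 2420 Ω
  Z3: Z = R = 71.3 Ω
  Z4: Z = jωL = j·390.8·0.00478 = 0 + j1.868 Ω
  Z5: Z = R = 505 Ω
Step 3 — Bridge requires nodal analysis (the Z5 bridge couples midpoints C and D, so the two paths cannot be reduced to a simple series/parallel combination). Setting node B to ground and injecting 1 A at node A, the 3-node admittance system at A, C, D solves to V_A = Z_AB = 60.91 + j1.785 Ω = 60.93∠1.7° Ω.
Step 4 — Source phasor: V = 56.6∠130.7° V = -36.91 + j42.91 V.
Step 5 — Current: I = V / Z = -0.5848 + j0.7217 A = 0.9289∠129.0° A.
Step 6 — Complex power: S = V·I* = 52.55 + j1.54 VA.
Step 7 — Real power: P = Re(S) = 52.55 W.
Step 8 — Reactive power: Q = Im(S) = 1.54 VAR.
Step 9 — Apparent power: |S| = 52.57 VA.
Step 10 — Power factor: PF = P/|S| = 0.9996 (lagging).

(a) P = 52.55 W  (b) Q = 1.54 VAR  (c) S = 52.57 VA  (d) PF = 0.9996 (lagging)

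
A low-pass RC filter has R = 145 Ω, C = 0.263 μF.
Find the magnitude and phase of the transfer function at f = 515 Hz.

Step 1 — Angular frequency: ω = 2π·515 = 3236 rad/s.
Step 2 — Transfer function: H(jω) = 1/(1 + jωRC).
Step 3 — Denominator: 1 + jωRC = 1 + j·3236·145·2.63e-07 = 1 + j0.1234.
Step 4 — H = 0.985 - j0.1215.
Step 5 — Magnitude: |H| = 0.9925 (-0.1 dB); phase: φ = -7.0°.

|H| = 0.9925 (-0.1 dB), φ = -7.0°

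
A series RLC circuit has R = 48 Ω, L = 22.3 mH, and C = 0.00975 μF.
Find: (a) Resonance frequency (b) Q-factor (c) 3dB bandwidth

Step 1 — Resonance: ω₀ = 1/√(LC) = 1/√(0.0223·9.75e-09) = 6.782e+04 rad/s.
Step 2 — f₀ = ω₀/(2π) = 1.079e+04 Hz.
Step 3 — Series Q: Q = ω₀L/R = 6.782e+04·0.0223/48 = 31.51.
Step 4 — Bandwidth: Δω = ω₀/Q = 2152 rad/s; BW = Δω/(2π) = 342.6 Hz.

(a) f₀ = 1.079e+04 Hz  (b) Q = 31.51  (c) BW = 342.6 Hz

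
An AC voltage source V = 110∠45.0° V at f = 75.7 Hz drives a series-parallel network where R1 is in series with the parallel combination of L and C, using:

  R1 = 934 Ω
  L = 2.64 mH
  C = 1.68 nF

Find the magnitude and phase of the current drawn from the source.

Step 1 — Angular frequency: ω = 2π·f = 2π·75.7 = 475.6 rad/s.
Step 2 — Component impedances:
  R1: Z = R = 934 Ω
  L: Z = jωL = j·475.6·0.00264 = 0 + j1.256 Ω
  C: Z = 1/(jωC) = -j/(ω·C) = 0 - j1.251e+06 Ω
Step 3 — Parallel branch: L || C = 1/(1/L + 1/C) = 0 + j1.256 Ω.
Step 4 — Series with R1: Z_total = R1 + (L || C) = 934 + j1.256 Ω = 934∠0.1° Ω.
Step 5 — Source phasor: V = 110∠45.0° V = 77.78 + j77.78 V.
Step 6 — Ohm's law: I = V / Z_total = (77.78 + j77.78) / (934 + j1.256) = 0.08339 + j0.08317 A.
Step 7 — Convert to polar: |I| = 0.1178 A, ∠I = 44.9°.

I = 0.1178∠44.9° A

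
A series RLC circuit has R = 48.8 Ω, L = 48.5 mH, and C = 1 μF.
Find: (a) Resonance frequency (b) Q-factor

Step 1 — Resonance condition Im(Z)=0 gives ω₀ = 1/√(LC).
Step 2 — ω₀ = 1/√(0.0485·1e-06) = 4541 rad/s.
Step 3 — f₀ = ω₀/(2π) = 722.7 Hz.
Step 4 — Series Q: Q = ω₀L/R = 4541·0.0485/48.8 = 4.513.

(a) f₀ = 722.7 Hz  (b) Q = 4.513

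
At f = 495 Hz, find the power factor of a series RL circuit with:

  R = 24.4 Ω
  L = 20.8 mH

Step 1 — Angular frequency: ω = 2π·f = 2π·495 = 3110 rad/s.
Step 2 — Component impedances:
  R: Z = R = 24.4 Ω
  L: Z = jωL = j·3110·0.0208 = 0 + j64.69 Ω
Step 3 — Series combination: Z_total = R + L = 24.4 + j64.69 Ω = 69.14∠69.3° Ω.
Step 4 — Power factor: PF = cos(φ) = Re(Z)/|Z| = 24.4/69.14 = 0.3529.
Step 5 — Type: Im(Z) = 64.69 ⇒ lagging (phase φ = 69.3°).

PF = 0.3529 (lagging, φ = 69.3°)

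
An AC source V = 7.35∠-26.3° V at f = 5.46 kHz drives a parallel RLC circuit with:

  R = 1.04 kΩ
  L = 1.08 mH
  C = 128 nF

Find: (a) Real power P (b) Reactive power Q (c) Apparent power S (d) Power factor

Step 1 — Angular frequency: ω = 2π·f = 2π·5460 = 3.431e+04 rad/s.
Step 2 — Component impedances:
  R: Z = R = 1040 Ω
  L: Z = jωL = j·3.431e+04·0.00108 = 0 + j37.05 Ω
  C: Z = 1/(jωC) = -j/(ω·C) = 0 - j227.7 Ω
Step 3 — Parallel combination: 1/Z_total = 1/R + 1/L + 1/C; Z_total = 1.879 + j44.17 Ω = 44.21∠87.6° Ω.
Step 4 — Source phasor: V = 7.35∠-26.3° V = 6.589 - j3.257 V.
Step 5 — Current: I = V / Z = -0.06726 - j0.152 A = 0.1663∠-113.9° A.
Step 6 — Complex power: S = V·I* = 0.05194 + j1.221 VA.
Step 7 — Real power: P = Re(S) = 0.05194 W.
Step 8 — Reactive power: Q = Im(S) = 1.221 VAR.
Step 9 — Apparent power: |S| = 1.222 VA.
Step 10 — Power factor: PF = P/|S| = 0.04251 (lagging).

(a) P = 0.05194 W  (b) Q = 1.221 VAR  (c) S = 1.222 VA  (d) PF = 0.04251 (lagging)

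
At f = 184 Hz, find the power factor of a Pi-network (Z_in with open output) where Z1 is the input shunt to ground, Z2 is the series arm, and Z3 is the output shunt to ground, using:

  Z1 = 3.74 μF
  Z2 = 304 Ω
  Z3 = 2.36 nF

Step 1 — Angular frequency: ω = 2π·f = 2π·184 = 1156 rad/s.
Step 2 — Component impedances:
  Z1: Z = 1/(jωC) = -j/(ω·C) = 0 - j231.3 Ω
  Z2: Z = R = 304 Ω
  Z3: Z = 1/(jωC) = -j/(ω·C) = 0 - j3.665e+05 Ω
Step 3 — With open output, the series arm Z2 and the output shunt Z3 appear in series to ground: Z2 + Z3 = 304 - j3.665e+05 Ω.
Step 4 — Parallel with input shunt Z1: Z_in = Z1 || (Z2 + Z3) = 0.0001209 - j231.1 Ω = 231.1∠-90.0° Ω.
Step 5 — Power factor: PF = cos(φ) = Re(Z)/|Z| = 0.000120894/231.13 = 5.231e-07.
Step 6 — Type: Im(Z) = -231.1 ⇒ leading (phase φ = -90.0°).

PF = 5.231e-07 (leading, φ = -90.0°)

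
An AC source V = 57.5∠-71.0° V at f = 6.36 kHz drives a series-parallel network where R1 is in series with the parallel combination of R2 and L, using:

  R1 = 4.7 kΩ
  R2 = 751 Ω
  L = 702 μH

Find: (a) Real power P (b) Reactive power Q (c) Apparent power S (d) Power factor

Step 1 — Angular frequency: ω = 2π·f = 2π·6360 = 3.996e+04 rad/s.
Step 2 — Component impedances:
  R1: Z = R = 4700 Ω
  R2: Z = R = 751 Ω
  L: Z = jωL = j·3.996e+04·0.000702 = 0 + j28.05 Ω
Step 3 — Parallel branch: R2 || L = 1/(1/R2 + 1/L) = 1.046 + j28.01 Ω.
Step 4 — Series with R1: Z_total = R1 + (R2 || L) = 4701 + j28.01 Ω = 4701∠0.3° Ω.
Step 5 — Source phasor: V = 57.5∠-71.0° V = 18.72 - j54.37 V.
Step 6 — Current: I = V / Z = 0.003913 - j0.01159 A = 0.01223∠-71.3° A.
Step 7 — Complex power: S = V·I* = 0.7033 + j0.004191 VA.
Step 8 — Real power: P = Re(S) = 0.7033 W.
Step 9 — Reactive power: Q = Im(S) = 0.004191 VAR.
Step 10 — Apparent power: |S| = 0.7033 VA.
Step 11 — Power factor: PF = P/|S| = 1 (lagging).

(a) P = 0.7033 W  (b) Q = 0.004191 VAR  (c) S = 0.7033 VA  (d) PF = 1 (lagging)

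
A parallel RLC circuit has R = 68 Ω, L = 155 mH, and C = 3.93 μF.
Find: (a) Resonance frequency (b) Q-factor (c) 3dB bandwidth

Step 1 — Resonance: ω₀ = 1/√(LC) = 1/√(0.155·3.93e-06) = 1281 rad/s.
Step 2 — f₀ = ω₀/(2π) = 203.9 Hz.
Step 3 — Parallel Q: Q = R/(ω₀L) = 68/(1281·0.155) = 0.3424.
Step 4 — Bandwidth: Δω = ω₀/Q = 3742 rad/s; BW = Δω/(2π) = 595.6 Hz.

(a) f₀ = 203.9 Hz  (b) Q = 0.3424  (c) BW = 595.6 Hz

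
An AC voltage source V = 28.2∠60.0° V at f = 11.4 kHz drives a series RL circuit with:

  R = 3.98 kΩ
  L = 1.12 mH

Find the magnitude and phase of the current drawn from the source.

Step 1 — Angular frequency: ω = 2π·f = 2π·1.14e+04 = 7.163e+04 rad/s.
Step 2 — Component impedances:
  R: Z = R = 3980 Ω
  L: Z = jωL = j·7.163e+04·0.00112 = 0 + j80.22 Ω
Step 3 — Series combination: Z_total = R + L = 3980 + j80.22 Ω = 3981∠1.2° Ω.
Step 4 — Source phasor: V = 28.2∠60.0° V = 14.1 + j24.42 V.
Step 5 — Ohm's law: I = V / Z_total = (14.1 + j24.42) / (3980 + j80.22) = 0.003665 + j0.006062 A.
Step 6 — Convert to polar: |I| = 0.007084 A, ∠I = 58.8°.

I = 0.007084∠58.8° A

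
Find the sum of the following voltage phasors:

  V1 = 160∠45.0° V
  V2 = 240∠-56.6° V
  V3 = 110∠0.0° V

Step 1 — Convert each phasor to rectangular form:
  V1 = 160·(cos(45.0°) + j·sin(45.0°)) = 113.1 + j113.1 V
  V2 = 240·(cos(-56.6°) + j·sin(-56.6°)) = 132.1 - j200.4 V
  V3 = 110·(cos(0.0°) + j·sin(0.0°)) = 110 V
Step 2 — Sum components: V_total = 355.3 - j87.23 V.
Step 3 — Convert to polar: |V_total| = 365.8 V, ∠V_total = -13.8°.

V_total = 365.8∠-13.8° V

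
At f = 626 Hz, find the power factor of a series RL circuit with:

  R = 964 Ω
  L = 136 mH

Step 1 — Angular frequency: ω = 2π·f = 2π·626 = 3933 rad/s.
Step 2 — Component impedances:
  R: Z = R = 964 Ω
  L: Z = jωL = j·3933·0.136 = 0 + j534.9 Ω
Step 3 — Series combination: Z_total = R + L = 964 + j534.9 Ω = 1102∠29.0° Ω.
Step 4 — Power factor: PF = cos(φ) = Re(Z)/|Z| = 964/1102.5 = 0.8744.
Step 5 — Type: Im(Z) = 534.9 ⇒ lagging (phase φ = 29.0°).

PF = 0.8744 (lagging, φ = 29.0°)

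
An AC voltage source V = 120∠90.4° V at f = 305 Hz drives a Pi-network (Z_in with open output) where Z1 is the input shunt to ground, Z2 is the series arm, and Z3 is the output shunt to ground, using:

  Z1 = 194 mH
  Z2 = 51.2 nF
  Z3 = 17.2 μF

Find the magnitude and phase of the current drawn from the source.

Step 1 — Angular frequency: ω = 2π·f = 2π·305 = 1916 rad/s.
Step 2 — Component impedances:
  Z1: Z = jωL = j·1916·0.194 = 0 + j371.8 Ω
  Z2: Z = 1/(jωC) = -j/(ω·C) = 0 - j1.019e+04 Ω
  Z3: Z = 1/(jωC) = -j/(ω·C) = 0 - j30.34 Ω
Step 3 — With open output, the series arm Z2 and the output shunt Z3 appear in series to ground: Z2 + Z3 = 0 - j1.022e+04 Ω.
Step 4 — Parallel with input shunt Z1: Z_in = Z1 || (Z2 + Z3) = 0 + j385.8 Ω = 385.8∠90.0° Ω.
Step 5 — Source phasor: V = 120∠90.4° V = -0.8378 + j120 V.
Step 6 — Ohm's law: I = V / Z_total = (-0.8378 + j120) / (0 + j385.8) = 0.311 + j0.002171 A.
Step 7 — Convert to polar: |I| = 0.311 A, ∠I = 0.4°.

I = 0.311∠0.4° A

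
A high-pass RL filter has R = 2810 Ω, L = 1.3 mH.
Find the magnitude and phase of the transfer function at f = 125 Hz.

Step 1 — Angular frequency: ω = 2π·125 = 785.4 rad/s.
Step 2 — Transfer function: H(jω) = jωL/(R + jωL).
Step 3 — Numerator jωL = j·1.021; denominator R + jωL = 2810 + j1.021.
Step 4 — H = 1.32e-07 + j0.0003634.
Step 5 — Magnitude: |H| = 0.0003634 (-68.8 dB); phase: φ = 90.0°.

|H| = 0.0003634 (-68.8 dB), φ = 90.0°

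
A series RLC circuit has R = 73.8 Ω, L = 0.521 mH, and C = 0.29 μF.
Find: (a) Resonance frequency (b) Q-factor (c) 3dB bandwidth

Step 1 — Resonance condition Im(Z)=0 gives ω₀ = 1/√(LC).
Step 2 — ω₀ = 1/√(0.000521·2.9e-07) = 8.135e+04 rad/s.
Step 3 — f₀ = ω₀/(2π) = 1.295e+04 Hz.
Step 4 — Series Q: Q = ω₀L/R = 8.135e+04·0.000521/73.8 = 0.5743.
Step 5 — 3dB bandwidth: Δω = ω₀/Q = 1.417e+05 rad/s; BW = Δω/(2π) = 2.254e+04 Hz.

(a) f₀ = 1.295e+04 Hz  (b) Q = 0.5743  (c) BW = 2.254e+04 Hz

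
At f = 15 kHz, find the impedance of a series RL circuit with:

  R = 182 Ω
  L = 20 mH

Step 1 — Angular frequency: ω = 2π·f = 2π·1.5e+04 = 9.425e+04 rad/s.
Step 2 — Component impedances:
  R: Z = R = 182 Ω
  L: Z = jωL = j·9.425e+04·0.02 = 0 + j1885 Ω
Step 3 — Series combination: Z_total = R + L = 182 + j1885 Ω = 1894∠84.5° Ω.

Z = 182 + j1885 Ω = 1894∠84.5° Ω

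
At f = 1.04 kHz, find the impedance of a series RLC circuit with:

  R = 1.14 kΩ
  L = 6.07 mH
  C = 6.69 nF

Step 1 — Angular frequency: ω = 2π·f = 2π·1040 = 6535 rad/s.
Step 2 — Component impedances:
  R: Z = R = 1140 Ω
  L: Z = jωL = j·6535·0.00607 = 0 + j39.66 Ω
  C: Z = 1/(jωC) = -j/(ω·C) = 0 - j2.287e+04 Ω
Step 3 — Series combination: Z_total = R + L + C = 1140 - j2.284e+04 Ω = 2.286e+04∠-87.1° Ω.

Z = 1140 - j2.284e+04 Ω = 2.286e+04∠-87.1° Ω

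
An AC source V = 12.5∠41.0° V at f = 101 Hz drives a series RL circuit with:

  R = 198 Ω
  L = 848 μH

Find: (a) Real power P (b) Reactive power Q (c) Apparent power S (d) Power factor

Step 1 — Angular frequency: ω = 2π·f = 2π·101 = 634.6 rad/s.
Step 2 — Component impedances:
  R: Z = R = 198 Ω
  L: Z = jωL = j·634.6·0.000848 = 0 + j0.5381 Ω
Step 3 — Series combination: Z_total = R + L = 198 + j0.5381 Ω = 198∠0.2° Ω.
Step 4 — Source phasor: V = 12.5∠41.0° V = 9.434 + j8.201 V.
Step 5 — Current: I = V / Z = 0.04776 + j0.04129 A = 0.06313∠40.8° A.
Step 6 — Complex power: S = V·I* = 0.7891 + j0.002145 VA.
Step 7 — Real power: P = Re(S) = 0.7891 W.
Step 8 — Reactive power: Q = Im(S) = 0.002145 VAR.
Step 9 — Apparent power: |S| = 0.7891 VA.
Step 10 — Power factor: PF = P/|S| = 1 (lagging).

(a) P = 0.7891 W  (b) Q = 0.002145 VAR  (c) S = 0.7891 VA  (d) PF = 1 (lagging)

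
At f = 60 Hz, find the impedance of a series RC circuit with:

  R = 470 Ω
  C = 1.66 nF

Step 1 — Angular frequency: ω = 2π·f = 2π·60 = 377 rad/s.
Step 2 — Component impedances:
  R: Z = R = 470 Ω
  C: Z = 1/(jωC) = -j/(ω·C) = 0 - j1.598e+06 Ω
Step 3 — Series combination: Z_total = R + C = 470 - j1.598e+06 Ω = 1.598e+06∠-90.0° Ω.

Z = 470 - j1.598e+06 Ω = 1.598e+06∠-90.0° Ω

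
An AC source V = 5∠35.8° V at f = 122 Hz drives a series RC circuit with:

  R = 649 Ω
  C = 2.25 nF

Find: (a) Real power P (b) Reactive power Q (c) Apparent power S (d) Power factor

Step 1 — Angular frequency: ω = 2π·f = 2π·122 = 766.5 rad/s.
Step 2 — Component impedances:
  R: Z = R = 649 Ω
  C: Z = 1/(jωC) = -j/(ω·C) = 0 - j5.798e+05 Ω
Step 3 — Series combination: Z_total = R + C = 649 - j5.798e+05 Ω = 5.798e+05∠-89.9° Ω.
Step 4 — Source phasor: V = 5∠35.8° V = 4.055 + j2.925 V.
Step 5 — Current: I = V / Z = -5.037e-06 + j7e-06 A = 8.624e-06∠125.7° A.
Step 6 — Complex power: S = V·I* = 4.826e-08 - j4.312e-05 VA.
Step 7 — Real power: P = Re(S) = 4.826e-08 W.
Step 8 — Reactive power: Q = Im(S) = -4.312e-05 VAR.
Step 9 — Apparent power: |S| = 4.312e-05 VA.
Step 10 — Power factor: PF = P/|S| = 0.001119 (leading).

(a) P = 4.826e-08 W  (b) Q = -4.312e-05 VAR  (c) S = 4.312e-05 VA  (d) PF = 0.001119 (leading)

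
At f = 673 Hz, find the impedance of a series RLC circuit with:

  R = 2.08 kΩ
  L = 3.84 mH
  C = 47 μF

Step 1 — Angular frequency: ω = 2π·f = 2π·673 = 4229 rad/s.
Step 2 — Component impedances:
  R: Z = R = 2080 Ω
  L: Z = jωL = j·4229·0.00384 = 0 + j16.24 Ω
  C: Z = 1/(jωC) = -j/(ω·C) = 0 - j5.032 Ω
Step 3 — Series combination: Z_total = R + L + C = 2080 + j11.21 Ω = 2080∠0.3° Ω.

Z = 2080 + j11.21 Ω = 2080∠0.3° Ω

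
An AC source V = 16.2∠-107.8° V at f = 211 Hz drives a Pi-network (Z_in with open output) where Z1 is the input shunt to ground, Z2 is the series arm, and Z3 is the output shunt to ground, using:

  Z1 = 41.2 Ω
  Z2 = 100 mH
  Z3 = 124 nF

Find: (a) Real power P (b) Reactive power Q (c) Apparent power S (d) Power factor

Step 1 — Angular frequency: ω = 2π·f = 2π·211 = 1326 rad/s.
Step 2 — Component impedances:
  Z1: Z = R = 41.2 Ω
  Z2: Z = jωL = j·1326·0.1 = 0 + j132.6 Ω
  Z3: Z = 1/(jωC) = -j/(ω·C) = 0 - j6083 Ω
Step 3 — With open output, the series arm Z2 and the output shunt Z3 appear in series to ground: Z2 + Z3 = 0 - j5950 Ω.
Step 4 — Parallel with input shunt Z1: Z_in = Z1 || (Z2 + Z3) = 41.2 - j0.2853 Ω = 41.2∠-0.4° Ω.
Step 5 — Source phasor: V = 16.2∠-107.8° V = -4.952 - j15.42 V.
Step 6 — Current: I = V / Z = -0.1176 - j0.3752 A = 0.3932∠-107.4° A.
Step 7 — Complex power: S = V·I* = 6.37 - j0.0441 VA.
Step 8 — Real power: P = Re(S) = 6.37 W.
Step 9 — Reactive power: Q = Im(S) = -0.0441 VAR.
Step 10 — Apparent power: |S| = 6.37 VA.
Step 11 — Power factor: PF = P/|S| = 1 (leading).

(a) P = 6.37 W  (b) Q = -0.0441 VAR  (c) S = 6.37 VA  (d) PF = 1 (leading)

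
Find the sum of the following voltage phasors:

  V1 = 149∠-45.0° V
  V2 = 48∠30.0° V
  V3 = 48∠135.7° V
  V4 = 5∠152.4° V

Step 1 — Convert each phasor to rectangular form:
  V1 = 149·(cos(-45.0°) + j·sin(-45.0°)) = 105.4 - j105.4 V
  V2 = 48·(cos(30.0°) + j·sin(30.0°)) = 41.57 + j24 V
  V3 = 48·(cos(135.7°) + j·sin(135.7°)) = -34.35 + j33.52 V
  V4 = 5·(cos(152.4°) + j·sin(152.4°)) = -4.431 + j2.316 V
Step 2 — Sum components: V_total = 108.1 - j45.52 V.
Step 3 — Convert to polar: |V_total| = 117.3 V, ∠V_total = -22.8°.

V_total = 117.3∠-22.8° V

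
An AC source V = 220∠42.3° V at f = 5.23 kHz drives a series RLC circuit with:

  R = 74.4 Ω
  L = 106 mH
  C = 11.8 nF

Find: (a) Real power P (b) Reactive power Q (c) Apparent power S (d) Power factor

Step 1 — Angular frequency: ω = 2π·f = 2π·5230 = 3.286e+04 rad/s.
Step 2 — Component impedances:
  R: Z = R = 74.4 Ω
  L: Z = jωL = j·3.286e+04·0.106 = 0 + j3483 Ω
  C: Z = 1/(jωC) = -j/(ω·C) = 0 - j2579 Ω
Step 3 — Series combination: Z_total = R + L + C = 74.4 + j904.4 Ω = 907.4∠85.3° Ω.
Step 4 — Source phasor: V = 220∠42.3° V = 162.7 + j148.1 V.
Step 5 — Current: I = V / Z = 0.1773 - j0.1653 A = 0.2424∠-43.0° A.
Step 6 — Complex power: S = V·I* = 4.373 + j53.16 VA.
Step 7 — Real power: P = Re(S) = 4.373 W.
Step 8 — Reactive power: Q = Im(S) = 53.16 VAR.
Step 9 — Apparent power: |S| = 53.34 VA.
Step 10 — Power factor: PF = P/|S| = 0.08199 (lagging).

(a) P = 4.373 W  (b) Q = 53.16 VAR  (c) S = 53.34 VA  (d) PF = 0.08199 (lagging)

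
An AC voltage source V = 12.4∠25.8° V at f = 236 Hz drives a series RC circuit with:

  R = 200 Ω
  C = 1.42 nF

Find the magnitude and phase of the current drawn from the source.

Step 1 — Angular frequency: ω = 2π·f = 2π·236 = 1483 rad/s.
Step 2 — Component impedances:
  R: Z = R = 200 Ω
  C: Z = 1/(jωC) = -j/(ω·C) = 0 - j4.749e+05 Ω
Step 3 — Series combination: Z_total = R + C = 200 - j4.749e+05 Ω = 4.749e+05∠-90.0° Ω.
Step 4 — Source phasor: V = 12.4∠25.8° V = 11.16 + j5.397 V.
Step 5 — Ohm's law: I = V / Z_total = (11.16 + j5.397) / (200 - j4.749e+05) = -1.135e-05 + j2.351e-05 A.
Step 6 — Convert to polar: |I| = 2.611e-05 A, ∠I = 115.8°.

I = 2.611e-05∠115.8° A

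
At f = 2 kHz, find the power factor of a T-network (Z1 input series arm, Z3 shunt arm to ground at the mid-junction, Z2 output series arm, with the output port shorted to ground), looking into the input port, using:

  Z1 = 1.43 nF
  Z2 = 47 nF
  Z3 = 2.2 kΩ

Step 1 — Angular frequency: ω = 2π·f = 2π·2000 = 1.257e+04 rad/s.
Step 2 — Component impedances:
  Z1: Z = 1/(jωC) = -j/(ω·C) = 0 - j5.565e+04 Ω
  Z2: Z = 1/(jωC) = -j/(ω·C) = 0 - j1693 Ω
  Z3: Z = R = 2200 Ω
Step 3 — With the output port shorted to ground, the output series arm Z2 runs from the junction to ground; the shunt arm Z3 also runs from the junction to ground. They appear in parallel: Z3 || Z2 = 818.3 - j1063 Ω.
Step 4 — Series with input arm Z1: Z_in = Z1 + (Z3 || Z2) = 818.3 - j5.671e+04 Ω = 5.672e+04∠-89.2° Ω.
Step 5 — Power factor: PF = cos(φ) = Re(Z)/|Z| = 818.3/5.672e+04 = 0.01443.
Step 6 — Type: Im(Z) = -5.671e+04 ⇒ leading (phase φ = -89.2°).

PF = 0.01443 (leading, φ = -89.2°)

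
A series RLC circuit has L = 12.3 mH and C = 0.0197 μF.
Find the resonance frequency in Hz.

Step 1 — Resonance condition Im(Z)=0 gives ω₀ = 1/√(LC).
Step 2 — ω₀ = 1/√(0.0123·1.97e-08) = 6.424e+04 rad/s.
Step 3 — f₀ = ω₀/(2π) = 1.022e+04 Hz.

f₀ = 1.022e+04 Hz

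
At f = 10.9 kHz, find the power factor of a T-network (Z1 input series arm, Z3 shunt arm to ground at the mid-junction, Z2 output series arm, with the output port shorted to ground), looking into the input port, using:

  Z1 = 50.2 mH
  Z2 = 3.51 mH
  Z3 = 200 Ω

Step 1 — Angular frequency: ω = 2π·f = 2π·1.09e+04 = 6.849e+04 rad/s.
Step 2 — Component impedances:
  Z1: Z = jωL = j·6.849e+04·0.0502 = 0 + j3438 Ω
  Z2: Z = jωL = j·6.849e+04·0.00351 = 0 + j240.4 Ω
  Z3: Z = R = 200 Ω
Step 3 — With the output port shorted to ground, the output series arm Z2 runs from the junction to ground; the shunt arm Z3 also runs from the junction to ground. They appear in parallel: Z3 || Z2 = 118.2 + j98.33 Ω.
Step 4 — Series with input arm Z1: Z_in = Z1 + (Z3 || Z2) = 118.2 + j3536 Ω = 3538∠88.1° Ω.
Step 5 — Power factor: PF = cos(φ) = Re(Z)/|Z| = 118.19/3538.3 = 0.0334.
Step 6 — Type: Im(Z) = 3536 ⇒ lagging (phase φ = 88.1°).

PF = 0.0334 (lagging, φ = 88.1°)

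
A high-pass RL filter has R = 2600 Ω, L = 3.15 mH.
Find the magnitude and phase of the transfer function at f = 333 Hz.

Step 1 — Angular frequency: ω = 2π·333 = 2092 rad/s.
Step 2 — Transfer function: H(jω) = jωL/(R + jωL).
Step 3 — Numerator jωL = j·6.591; denominator R + jωL = 2600 + j6.591.
Step 4 — H = 6.426e-06 + j0.002535.
Step 5 — Magnitude: |H| = 0.002535 (-51.9 dB); phase: φ = 89.9°.

|H| = 0.002535 (-51.9 dB), φ = 89.9°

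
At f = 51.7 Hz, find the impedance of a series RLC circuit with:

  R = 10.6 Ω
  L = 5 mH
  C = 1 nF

Step 1 — Angular frequency: ω = 2π·f = 2π·51.7 = 324.8 rad/s.
Step 2 — Component impedances:
  R: Z = R = 10.6 Ω
  L: Z = jωL = j·324.8·0.005 = 0 + j1.624 Ω
  C: Z = 1/(jωC) = -j/(ω·C) = 0 - j3.078e+06 Ω
Step 3 — Series combination: Z_total = R + L + C = 10.6 - j3.078e+06 Ω = 3.078e+06∠-90.0° Ω.

Z = 10.6 - j3.078e+06 Ω = 3.078e+06∠-90.0° Ω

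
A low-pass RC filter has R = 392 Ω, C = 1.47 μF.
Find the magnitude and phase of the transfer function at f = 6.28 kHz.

Step 1 — Angular frequency: ω = 2π·6280 = 3.946e+04 rad/s.
Step 2 — Transfer function: H(jω) = 1/(1 + jωRC).
Step 3 — Denominator: 1 + jωRC = 1 + j·3.946e+04·392·1.47e-06 = 1 + j22.74.
Step 4 — H = 0.001931 - j0.0439.
Step 5 — Magnitude: |H| = 0.04394 (-27.1 dB); phase: φ = -87.5°.

|H| = 0.04394 (-27.1 dB), φ = -87.5°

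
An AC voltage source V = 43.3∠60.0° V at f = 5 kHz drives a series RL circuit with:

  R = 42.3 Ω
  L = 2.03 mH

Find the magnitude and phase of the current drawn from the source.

Step 1 — Angular frequency: ω = 2π·f = 2π·5000 = 3.142e+04 rad/s.
Step 2 — Component impedances:
  R: Z = R = 42.3 Ω
  L: Z = jωL = j·3.142e+04·0.00203 = 0 + j63.77 Ω
Step 3 — Series combination: Z_total = R + L = 42.3 + j63.77 Ω = 76.53∠56.4° Ω.
Step 4 — Source phasor: V = 43.3∠60.0° V = 21.65 + j37.5 V.
Step 5 — Ohm's law: I = V / Z_total = (21.65 + j37.5) / (42.3 + j63.77) = 0.5647 + j0.03509 A.
Step 6 — Convert to polar: |I| = 0.5658 A, ∠I = 3.6°.

I = 0.5658∠3.6° A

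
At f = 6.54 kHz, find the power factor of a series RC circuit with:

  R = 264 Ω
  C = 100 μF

Step 1 — Angular frequency: ω = 2π·f = 2π·6540 = 4.109e+04 rad/s.
Step 2 — Component impedances:
  R: Z = R = 264 Ω
  C: Z = 1/(jωC) = -j/(ω·C) = 0 - j0.2434 Ω
Step 3 — Series combination: Z_total = R + C = 264 - j0.2434 Ω = 264∠-0.1° Ω.
Step 4 — Power factor: PF = cos(φ) = Re(Z)/|Z| = 264/264 = 1.
Step 5 — Type: Im(Z) = -0.2434 ⇒ leading (phase φ = -0.1°).

PF = 1 (leading, φ = -0.1°)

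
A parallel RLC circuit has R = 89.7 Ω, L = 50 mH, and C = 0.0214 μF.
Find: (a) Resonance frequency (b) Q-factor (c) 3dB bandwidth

Step 1 — Resonance: ω₀ = 1/√(LC) = 1/√(0.05·2.14e-08) = 3.057e+04 rad/s.
Step 2 — f₀ = ω₀/(2π) = 4866 Hz.
Step 3 — Parallel Q: Q = R/(ω₀L) = 89.7/(3.057e+04·0.05) = 0.05868.
Step 4 — Bandwidth: Δω = ω₀/Q = 5.209e+05 rad/s; BW = Δω/(2π) = 8.291e+04 Hz.

(a) f₀ = 4866 Hz  (b) Q = 0.05868  (c) BW = 8.291e+04 Hz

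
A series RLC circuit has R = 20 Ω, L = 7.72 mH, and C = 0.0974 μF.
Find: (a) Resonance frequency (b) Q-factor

Step 1 — Resonance condition Im(Z)=0 gives ω₀ = 1/√(LC).
Step 2 — ω₀ = 1/√(0.00772·9.74e-08) = 3.647e+04 rad/s.
Step 3 — f₀ = ω₀/(2π) = 5804 Hz.
Step 4 — Series Q: Q = ω₀L/R = 3.647e+04·0.00772/20 = 14.08.

(a) f₀ = 5804 Hz  (b) Q = 14.08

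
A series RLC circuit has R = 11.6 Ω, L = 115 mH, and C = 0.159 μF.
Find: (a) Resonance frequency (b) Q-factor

Step 1 — Resonance condition Im(Z)=0 gives ω₀ = 1/√(LC).
Step 2 — ω₀ = 1/√(0.115·1.59e-07) = 7395 rad/s.
Step 3 — f₀ = ω₀/(2π) = 1177 Hz.
Step 4 — Series Q: Q = ω₀L/R = 7395·0.115/11.6 = 73.31.

(a) f₀ = 1177 Hz  (b) Q = 73.31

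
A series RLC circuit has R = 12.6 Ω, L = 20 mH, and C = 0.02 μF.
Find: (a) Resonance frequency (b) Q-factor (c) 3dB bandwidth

Step 1 — Resonance: ω₀ = 1/√(LC) = 1/√(0.02·2e-08) = 5e+04 rad/s.
Step 2 — f₀ = ω₀/(2π) = 7958 Hz.
Step 3 — Series Q: Q = ω₀L/R = 5e+04·0.02/12.6 = 79.37.
Step 4 — Bandwidth: Δω = ω₀/Q = 630 rad/s; BW = Δω/(2π) = 100.3 Hz.

(a) f₀ = 7958 Hz  (b) Q = 79.37  (c) BW = 100.3 Hz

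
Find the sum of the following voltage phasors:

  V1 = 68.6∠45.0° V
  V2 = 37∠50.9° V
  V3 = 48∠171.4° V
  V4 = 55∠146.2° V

Step 1 — Convert each phasor to rectangular form:
  V1 = 68.6·(cos(45.0°) + j·sin(45.0°)) = 48.51 + j48.51 V
  V2 = 37·(cos(50.9°) + j·sin(50.9°)) = 23.34 + j28.71 V
  V3 = 48·(cos(171.4°) + j·sin(171.4°)) = -47.46 + j7.178 V
  V4 = 55·(cos(146.2°) + j·sin(146.2°)) = -45.7 + j30.6 V
Step 2 — Sum components: V_total = -21.32 + j115 V.
Step 3 — Convert to polar: |V_total| = 117 V, ∠V_total = 100.5°.

V_total = 117∠100.5° V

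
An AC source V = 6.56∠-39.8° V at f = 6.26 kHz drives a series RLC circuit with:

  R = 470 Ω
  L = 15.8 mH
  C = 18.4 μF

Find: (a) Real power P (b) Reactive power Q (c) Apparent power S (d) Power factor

Step 1 — Angular frequency: ω = 2π·f = 2π·6260 = 3.933e+04 rad/s.
Step 2 — Component impedances:
  R: Z = R = 470 Ω
  L: Z = jωL = j·3.933e+04·0.0158 = 0 + j621.5 Ω
  C: Z = 1/(jωC) = -j/(ω·C) = 0 - j1.382 Ω
Step 3 — Series combination: Z_total = R + L + C = 470 + j620.1 Ω = 778.1∠52.8° Ω.
Step 4 — Source phasor: V = 6.56∠-39.8° V = 5.04 - j4.199 V.
Step 5 — Current: I = V / Z = -0.0003882 - j0.008422 A = 0.008431∠-92.6° A.
Step 6 — Complex power: S = V·I* = 0.03341 + j0.04408 VA.
Step 7 — Real power: P = Re(S) = 0.03341 W.
Step 8 — Reactive power: Q = Im(S) = 0.04408 VAR.
Step 9 — Apparent power: |S| = 0.05531 VA.
Step 10 — Power factor: PF = P/|S| = 0.6041 (lagging).

(a) P = 0.03341 W  (b) Q = 0.04408 VAR  (c) S = 0.05531 VA  (d) PF = 0.6041 (lagging)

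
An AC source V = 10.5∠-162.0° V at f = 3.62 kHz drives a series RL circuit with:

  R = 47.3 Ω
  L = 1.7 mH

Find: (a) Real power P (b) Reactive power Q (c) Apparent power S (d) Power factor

Step 1 — Angular frequency: ω = 2π·f = 2π·3620 = 2.275e+04 rad/s.
Step 2 — Component impedances:
  R: Z = R = 47.3 Ω
  L: Z = jωL = j·2.275e+04·0.0017 = 0 + j38.67 Ω
Step 3 — Series combination: Z_total = R + L = 47.3 + j38.67 Ω = 61.09∠39.3° Ω.
Step 4 — Source phasor: V = 10.5∠-162.0° V = -9.986 - j3.245 V.
Step 5 — Current: I = V / Z = -0.1602 + j0.06233 A = 0.1719∠158.7° A.
Step 6 — Complex power: S = V·I* = 1.397 + j1.142 VA.
Step 7 — Real power: P = Re(S) = 1.397 W.
Step 8 — Reactive power: Q = Im(S) = 1.142 VAR.
Step 9 — Apparent power: |S| = 1.805 VA.
Step 10 — Power factor: PF = P/|S| = 0.7742 (lagging).

(a) P = 1.397 W  (b) Q = 1.142 VAR  (c) S = 1.805 VA  (d) PF = 0.7742 (lagging)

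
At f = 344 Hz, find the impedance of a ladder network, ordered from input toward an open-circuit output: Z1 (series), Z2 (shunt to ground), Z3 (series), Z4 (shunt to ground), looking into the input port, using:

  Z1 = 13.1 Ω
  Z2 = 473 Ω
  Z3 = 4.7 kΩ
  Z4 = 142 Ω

Step 1 — Angular frequency: ω = 2π·f = 2π·344 = 2161 rad/s.
Step 2 — Component impedances:
  Z1: Z = R = 13.1 Ω
  Z2: Z = R = 473 Ω
  Z3: Z = R = 4700 Ω
  Z4: Z = R = 142 Ω
Step 3 — Ladder network (open output): work backward from the far end, alternating series and parallel combinations. Z_in = 444 Ω = 444∠0.0° Ω.

Z = 444 Ω = 444∠0.0° Ω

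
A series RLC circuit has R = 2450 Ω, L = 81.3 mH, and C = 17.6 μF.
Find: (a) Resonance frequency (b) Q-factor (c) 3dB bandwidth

Step 1 — Resonance condition Im(Z)=0 gives ω₀ = 1/√(LC).
Step 2 — ω₀ = 1/√(0.0813·1.76e-05) = 836 rad/s.
Step 3 — f₀ = ω₀/(2π) = 133.1 Hz.
Step 4 — Series Q: Q = ω₀L/R = 836·0.0813/2450 = 0.02774.
Step 5 — 3dB bandwidth: Δω = ω₀/Q = 3.014e+04 rad/s; BW = Δω/(2π) = 4796 Hz.

(a) f₀ = 133.1 Hz  (b) Q = 0.02774  (c) BW = 4796 Hz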